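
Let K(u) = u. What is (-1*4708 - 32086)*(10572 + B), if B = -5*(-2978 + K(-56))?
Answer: -947151148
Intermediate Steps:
B = 15170 (B = -5*(-2978 - 56) = -5*(-3034) = 15170)
(-1*4708 - 32086)*(10572 + B) = (-1*4708 - 32086)*(10572 + 15170) = (-4708 - 32086)*25742 = -36794*25742 = -947151148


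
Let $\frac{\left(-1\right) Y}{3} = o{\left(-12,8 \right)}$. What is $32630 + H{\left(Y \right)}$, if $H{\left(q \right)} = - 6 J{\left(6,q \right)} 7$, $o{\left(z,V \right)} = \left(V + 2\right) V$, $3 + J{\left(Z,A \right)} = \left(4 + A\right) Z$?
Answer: $92228$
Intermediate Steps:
$J{\left(Z,A \right)} = -3 + Z \left(4 + A\right)$ ($J{\left(Z,A \right)} = -3 + \left(4 + A\right) Z = -3 + Z \left(4 + A\right)$)
$o{\left(z,V \right)} = V \left(2 + V\right)$ ($o{\left(z,V \right)} = \left(2 + V\right) V = V \left(2 + V\right)$)
$Y = -240$ ($Y = - 3 \cdot 8 \left(2 + 8\right) = - 3 \cdot 8 \cdot 10 = \left(-3\right) 80 = -240$)
$H{\left(q \right)} = -882 - 252 q$ ($H{\left(q \right)} = - 6 \left(-3 + 4 \cdot 6 + q 6\right) 7 = - 6 \left(-3 + 24 + 6 q\right) 7 = - 6 \left(21 + 6 q\right) 7 = \left(-126 - 36 q\right) 7 = -882 - 252 q$)
$32630 + H{\left(Y \right)} = 32630 - -59598 = 32630 + \left(-882 + 60480\right) = 32630 + 59598 = 92228$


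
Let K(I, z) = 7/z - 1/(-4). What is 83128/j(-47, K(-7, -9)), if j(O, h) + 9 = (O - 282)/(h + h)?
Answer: 1579432/5751 ≈ 274.64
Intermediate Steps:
K(I, z) = ¼ + 7/z (K(I, z) = 7/z - 1*(-¼) = 7/z + ¼ = ¼ + 7/z)
j(O, h) = -9 + (-282 + O)/(2*h) (j(O, h) = -9 + (O - 282)/(h + h) = -9 + (-282 + O)/((2*h)) = -9 + (-282 + O)*(1/(2*h)) = -9 + (-282 + O)/(2*h))
83128/j(-47, K(-7, -9)) = 83128/(((-282 - 47 - 9*(28 - 9)/(2*(-9)))/(2*(((¼)*(28 - 9)/(-9)))))) = 83128/(((-282 - 47 - 9*(-1)*19/(2*9))/(2*(((¼)*(-⅑)*19))))) = 83128/(((-282 - 47 - 18*(-19/36))/(2*(-19/36)))) = 83128/(((½)*(-36/19)*(-282 - 47 + 19/2))) = 83128/(((½)*(-36/19)*(-639/2))) = 83128/(5751/19) = 83128*(19/5751) = 1579432/5751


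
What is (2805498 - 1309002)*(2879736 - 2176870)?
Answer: 1051836157536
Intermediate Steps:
(2805498 - 1309002)*(2879736 - 2176870) = 1496496*702866 = 1051836157536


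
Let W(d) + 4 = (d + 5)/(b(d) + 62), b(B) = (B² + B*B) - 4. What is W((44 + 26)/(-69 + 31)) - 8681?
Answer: -16926970/1949 ≈ -8685.0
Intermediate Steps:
b(B) = -4 + 2*B² (b(B) = (B² + B²) - 4 = 2*B² - 4 = -4 + 2*B²)
W(d) = -4 + (5 + d)/(58 + 2*d²) (W(d) = -4 + (d + 5)/((-4 + 2*d²) + 62) = -4 + (5 + d)/(58 + 2*d²))
W((44 + 26)/(-69 + 31)) - 8681 = (-227 + (44 + 26)/(-69 + 31) - 8*(44 + 26)²/(-69 + 31)²)/(2*(29 + ((44 + 26)/(-69 + 31))²)) - 8681 = (-227 + 70/(-38) - 8*(70/(-38))²)/(2*(29 + (70/(-38))²)) - 8681 = (-227 + 70*(-1/38) - 8*(70*(-1/38))²)/(2*(29 + (70*(-1/38))²)) - 8681 = (-227 - 35/19 - 8*(-35/19)²)/(2*(29 + (-35/19)²)) - 8681 = (-227 - 35/19 - 8*1225/361)/(2*(29 + 1225/361)) - 8681 = (-227 - 35/19 - 9800/361)/(2*(11694/361)) - 8681 = (½)*(361/11694)*(-92412/361) - 8681 = -7701/1949 - 8681 = -16926970/1949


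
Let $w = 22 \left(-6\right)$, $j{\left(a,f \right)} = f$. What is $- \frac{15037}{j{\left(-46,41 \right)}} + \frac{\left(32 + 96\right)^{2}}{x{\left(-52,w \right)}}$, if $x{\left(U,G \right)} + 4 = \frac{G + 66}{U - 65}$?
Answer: $- \frac{14106487}{2747} \approx -5135.2$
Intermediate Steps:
$w = -132$
$x{\left(U,G \right)} = -4 + \frac{66 + G}{-65 + U}$ ($x{\left(U,G \right)} = -4 + \frac{G + 66}{U - 65} = -4 + \frac{66 + G}{-65 + U}$)
$- \frac{15037}{j{\left(-46,41 \right)}} + \frac{\left(32 + 96\right)^{2}}{x{\left(-52,w \right)}} = - \frac{15037}{41} + \frac{\left(32 + 96\right)^{2}}{\frac{1}{-65 - 52} \left(326 - 132 - -208\right)} = \left(-15037\right) \frac{1}{41} + \frac{128^{2}}{\frac{1}{-117} \left(326 - 132 + 208\right)} = - \frac{15037}{41} + \frac{16384}{\left(- \frac{1}{117}\right) 402} = - \frac{15037}{41} + \frac{16384}{- \frac{134}{39}} = - \frac{15037}{41} + 16384 \left(- \frac{39}{134}\right) = - \frac{15037}{41} - \frac{319488}{67} = - \frac{14106487}{2747}$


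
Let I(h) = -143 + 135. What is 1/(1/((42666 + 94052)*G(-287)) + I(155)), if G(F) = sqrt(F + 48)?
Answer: -35738743633888/285909949071105 + 136718*I*sqrt(239)/285909949071105 ≈ -0.125 + 7.3926e-9*I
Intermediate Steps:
G(F) = sqrt(48 + F)
I(h) = -8
1/(1/((42666 + 94052)*G(-287)) + I(155)) = 1/(1/((42666 + 94052)*(sqrt(48 - 287))) - 8) = 1/(1/(136718*(sqrt(-239))) - 8) = 1/(1/(136718*((I*sqrt(239)))) - 8) = 1/((-I*sqrt(239)/239)/136718 - 8) = 1/(-I*sqrt(239)/32675602 - 8) = 1/(-8 - I*sqrt(239)/32675602)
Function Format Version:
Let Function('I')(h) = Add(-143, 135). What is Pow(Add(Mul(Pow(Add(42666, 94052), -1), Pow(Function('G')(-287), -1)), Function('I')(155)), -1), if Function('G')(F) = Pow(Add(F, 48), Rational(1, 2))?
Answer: Add(Rational(-35738743633888, 285909949071105), Mul(Rational(136718, 285909949071105), I, Pow(239, Rational(1, 2)))) ≈ Add(-0.12500, Mul(7.3926e-9, I))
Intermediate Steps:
Function('G')(F) = Pow(Add(48, F), Rational(1, 2))
Function('I')(h) = -8
Pow(Add(Mul(Pow(Add(42666, 94052), -1), Pow(Function('G')(-287), -1)), Function('I')(155)), -1) = Pow(Add(Mul(Pow(Add(42666, 94052), -1), Pow(Pow(Add(48, -287), Rational(1, 2)), -1)), -8), -1) = Pow(Add(Mul(Pow(136718, -1), Pow(Pow(-239, Rational(1, 2)), -1)), -8), -1) = Pow(Add(Mul(Rational(1, 136718), Pow(Mul(I, Pow(239, Rational(1, 2))), -1)), -8), -1) = Pow(Add(Mul(Rational(1, 136718), Mul(Rational(-1, 239), I, Pow(239, Rational(1, 2)))), -8), -1) = Pow(Add(Mul(Rational(-1, 32675602), I, Pow(239, Rational(1, 2))), -8), -1) = Pow(Add(-8, Mul(Rational(-1, 32675602), I, Pow(239, Rational(1, 2)))), -1)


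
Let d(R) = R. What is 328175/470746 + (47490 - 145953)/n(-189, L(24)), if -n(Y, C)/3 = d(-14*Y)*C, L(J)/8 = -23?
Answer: 3137526929/4982375664 ≈ 0.62973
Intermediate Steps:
L(J) = -184 (L(J) = 8*(-23) = -184)
n(Y, C) = 42*C*Y (n(Y, C) = -3*(-14*Y)*C = -(-42)*C*Y = 42*C*Y)
328175/470746 + (47490 - 145953)/n(-189, L(24)) = 328175/470746 + (47490 - 145953)/((42*(-184)*(-189))) = 328175*(1/470746) - 98463/1460592 = 328175/470746 - 98463*1/1460592 = 328175/470746 - 1427/21168 = 3137526929/4982375664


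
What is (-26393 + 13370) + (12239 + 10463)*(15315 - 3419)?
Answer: 270049969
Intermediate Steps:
(-26393 + 13370) + (12239 + 10463)*(15315 - 3419) = -13023 + 22702*11896 = -13023 + 270062992 = 270049969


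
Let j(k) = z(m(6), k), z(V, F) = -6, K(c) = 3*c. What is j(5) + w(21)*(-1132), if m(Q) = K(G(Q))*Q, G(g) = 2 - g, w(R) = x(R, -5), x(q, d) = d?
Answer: 5654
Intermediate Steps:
w(R) = -5
m(Q) = Q*(6 - 3*Q) (m(Q) = (3*(2 - Q))*Q = (6 - 3*Q)*Q = Q*(6 - 3*Q))
j(k) = -6
j(5) + w(21)*(-1132) = -6 - 5*(-1132) = -6 + 5660 = 5654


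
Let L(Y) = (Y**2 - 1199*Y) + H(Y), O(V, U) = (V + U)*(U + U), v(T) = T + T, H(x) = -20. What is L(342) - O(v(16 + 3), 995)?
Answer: -2348784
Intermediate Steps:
v(T) = 2*T
O(V, U) = 2*U*(U + V) (O(V, U) = (U + V)*(2*U) = 2*U*(U + V))
L(Y) = -20 + Y**2 - 1199*Y (L(Y) = (Y**2 - 1199*Y) - 20 = -20 + Y**2 - 1199*Y)
L(342) - O(v(16 + 3), 995) = (-20 + 342**2 - 1199*342) - 2*995*(995 + 2*(16 + 3)) = (-20 + 116964 - 410058) - 2*995*(995 + 2*19) = -293114 - 2*995*(995 + 38) = -293114 - 2*995*1033 = -293114 - 1*2055670 = -293114 - 2055670 = -2348784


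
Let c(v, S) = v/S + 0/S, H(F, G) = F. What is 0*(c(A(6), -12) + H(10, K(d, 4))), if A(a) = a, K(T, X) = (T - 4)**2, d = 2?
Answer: 0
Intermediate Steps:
K(T, X) = (-4 + T)**2
c(v, S) = v/S (c(v, S) = v/S + 0 = v/S)
0*(c(A(6), -12) + H(10, K(d, 4))) = 0*(6/(-12) + 10) = 0*(6*(-1/12) + 10) = 0*(-1/2 + 10) = 0*(19/2) = 0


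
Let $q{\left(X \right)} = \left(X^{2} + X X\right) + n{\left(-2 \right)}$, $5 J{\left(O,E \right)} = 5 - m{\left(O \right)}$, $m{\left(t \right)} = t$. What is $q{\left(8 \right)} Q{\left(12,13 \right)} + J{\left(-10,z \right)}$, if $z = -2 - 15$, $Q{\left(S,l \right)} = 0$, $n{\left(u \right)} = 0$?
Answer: $3$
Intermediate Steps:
$z = -17$ ($z = -2 - 15 = -17$)
$J{\left(O,E \right)} = 1 - \frac{O}{5}$ ($J{\left(O,E \right)} = \frac{5 - O}{5} = 1 - \frac{O}{5}$)
$q{\left(X \right)} = 2 X^{2}$ ($q{\left(X \right)} = \left(X^{2} + X X\right) + 0 = \left(X^{2} + X^{2}\right) + 0 = 2 X^{2} + 0 = 2 X^{2}$)
$q{\left(8 \right)} Q{\left(12,13 \right)} + J{\left(-10,z \right)} = 2 \cdot 8^{2} \cdot 0 + \left(1 - -2\right) = 2 \cdot 64 \cdot 0 + \left(1 + 2\right) = 128 \cdot 0 + 3 = 0 + 3 = 3$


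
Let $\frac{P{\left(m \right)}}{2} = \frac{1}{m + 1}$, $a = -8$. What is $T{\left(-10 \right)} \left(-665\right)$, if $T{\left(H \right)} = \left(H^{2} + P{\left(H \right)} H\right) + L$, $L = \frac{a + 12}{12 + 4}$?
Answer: $- \frac{2453185}{36} \approx -68144.0$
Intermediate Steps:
$P{\left(m \right)} = \frac{2}{1 + m}$ ($P{\left(m \right)} = \frac{2}{m + 1} = \frac{2}{1 + m}$)
$L = \frac{1}{4}$ ($L = \frac{-8 + 12}{12 + 4} = \frac{4}{16} = 4 \cdot \frac{1}{16} = \frac{1}{4} \approx 0.25$)
$T{\left(H \right)} = \frac{1}{4} + H^{2} + \frac{2 H}{1 + H}$ ($T{\left(H \right)} = \left(H^{2} + \frac{2}{1 + H} H\right) + \frac{1}{4} = \left(H^{2} + \frac{2 H}{1 + H}\right) + \frac{1}{4} = \frac{1}{4} + H^{2} + \frac{2 H}{1 + H}$)
$T{\left(-10 \right)} \left(-665\right) = \frac{8 \left(-10\right) + \left(1 - 10\right) \left(1 + 4 \left(-10\right)^{2}\right)}{4 \left(1 - 10\right)} \left(-665\right) = \frac{-80 - 9 \left(1 + 4 \cdot 100\right)}{4 \left(-9\right)} \left(-665\right) = \frac{1}{4} \left(- \frac{1}{9}\right) \left(-80 - 9 \left(1 + 400\right)\right) \left(-665\right) = \frac{1}{4} \left(- \frac{1}{9}\right) \left(-80 - 3609\right) \left(-665\right) = \frac{1}{4} \left(- \frac{1}{9}\right) \left(-3689\right) \left(-665\right) = \frac{3689}{36} \left(-665\right) = - \frac{2453185}{36}$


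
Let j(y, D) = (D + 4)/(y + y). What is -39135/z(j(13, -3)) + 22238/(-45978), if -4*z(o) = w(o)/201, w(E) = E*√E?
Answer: -11119/22989 + 818078040*√26 ≈ 4.1714e+9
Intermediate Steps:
w(E) = E^(3/2)
j(y, D) = (4 + D)/(2*y) (j(y, D) = (4 + D)/((2*y)) = (4 + D)*(1/(2*y)) = (4 + D)/(2*y))
z(o) = -o^(3/2)/804 (z(o) = -o^(3/2)/(4*201) = -o^(3/2)/804)
-39135/z(j(13, -3)) + 22238/(-45978) = -39135*(-20904*√26/(4 - 3)^(3/2)) + 22238/(-45978) = -39135*(-20904*√26) + 22238*(-1/45978) = -39135*(-20904*√26) - 11119/22989 = -(-818078040)*√26 - 11119/22989 = 818078040*√26 - 11119/22989 = -11119/22989 + 818078040*√26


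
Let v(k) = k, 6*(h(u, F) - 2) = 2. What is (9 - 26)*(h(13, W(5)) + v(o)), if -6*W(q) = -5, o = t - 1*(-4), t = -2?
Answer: -221/3 ≈ -73.667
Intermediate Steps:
o = 2 (o = -2 - 1*(-4) = -2 + 4 = 2)
W(q) = 5/6 (W(q) = -1/6*(-5) = 5/6)
h(u, F) = 7/3 (h(u, F) = 2 + (1/6)*2 = 2 + 1/3 = 7/3)
(9 - 26)*(h(13, W(5)) + v(o)) = (9 - 26)*(7/3 + 2) = -17*13/3 = -221/3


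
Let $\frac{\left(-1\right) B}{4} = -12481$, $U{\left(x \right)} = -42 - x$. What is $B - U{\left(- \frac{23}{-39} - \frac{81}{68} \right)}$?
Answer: $\frac{132508237}{2652} \approx 49965.0$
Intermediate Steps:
$B = 49924$ ($B = \left(-4\right) \left(-12481\right) = 49924$)
$B - U{\left(- \frac{23}{-39} - \frac{81}{68} \right)} = 49924 - \left(-42 - \left(- \frac{23}{-39} - \frac{81}{68}\right)\right) = 49924 - \left(-42 - \left(\left(-23\right) \left(- \frac{1}{39}\right) - \frac{81}{68}\right)\right) = 49924 - \left(-42 - \left(\frac{23}{39} - \frac{81}{68}\right)\right) = 49924 - \left(-42 - - \frac{1595}{2652}\right) = 49924 - \left(-42 + \frac{1595}{2652}\right) = 49924 - - \frac{109789}{2652} = 49924 + \frac{109789}{2652} = \frac{132508237}{2652}$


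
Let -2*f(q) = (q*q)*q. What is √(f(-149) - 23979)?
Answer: √6519982/2 ≈ 1276.7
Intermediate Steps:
f(q) = -q³/2 (f(q) = -q*q*q/2 = -q²*q/2 = -q³/2)
√(f(-149) - 23979) = √(-½*(-149)³ - 23979) = √(-½*(-3307949) - 23979) = √(3307949/2 - 23979) = √(3259991/2) = √6519982/2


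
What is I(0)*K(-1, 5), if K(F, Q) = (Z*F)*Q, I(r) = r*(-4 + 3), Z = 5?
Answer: 0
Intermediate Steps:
I(r) = -r (I(r) = r*(-1) = -r)
K(F, Q) = 5*F*Q (K(F, Q) = (5*F)*Q = 5*F*Q)
I(0)*K(-1, 5) = (-1*0)*(5*(-1)*5) = 0*(-25) = 0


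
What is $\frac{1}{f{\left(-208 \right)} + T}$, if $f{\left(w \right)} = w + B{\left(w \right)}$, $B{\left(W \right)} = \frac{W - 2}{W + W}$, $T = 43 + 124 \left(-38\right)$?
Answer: $- \frac{208}{1014311} \approx -0.00020507$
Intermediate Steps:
$T = -4669$ ($T = 43 - 4712 = -4669$)
$B{\left(W \right)} = \frac{-2 + W}{2 W}$
$f{\left(w \right)} = w + \frac{-2 + w}{2 w}$
$\frac{1}{f{\left(-208 \right)} + T} = \frac{1}{\left(\frac{1}{2} - 208 - \frac{1}{-208}\right) - 4669} = \frac{1}{\left(\frac{1}{2} - 208 - - \frac{1}{208}\right) - 4669} = \frac{1}{\left(\frac{1}{2} - 208 + \frac{1}{208}\right) - 4669} = \frac{1}{- \frac{43159}{208} - 4669} = \frac{1}{- \frac{1014311}{208}} = - \frac{208}{1014311}$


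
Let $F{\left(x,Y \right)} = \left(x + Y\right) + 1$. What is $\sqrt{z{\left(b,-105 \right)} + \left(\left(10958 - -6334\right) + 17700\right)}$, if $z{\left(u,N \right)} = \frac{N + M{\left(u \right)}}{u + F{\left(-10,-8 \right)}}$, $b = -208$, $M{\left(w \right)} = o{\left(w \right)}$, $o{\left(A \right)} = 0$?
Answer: $\frac{\sqrt{7873305}}{15} \approx 187.06$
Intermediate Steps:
$M{\left(w \right)} = 0$
$F{\left(x,Y \right)} = 1 + Y + x$ ($F{\left(x,Y \right)} = \left(Y + x\right) + 1 = 1 + Y + x$)
$z{\left(u,N \right)} = \frac{N}{-17 + u}$ ($z{\left(u,N \right)} = \frac{N + 0}{u - 17} = \frac{N}{u - 17} = \frac{N}{-17 + u}$)
$\sqrt{z{\left(b,-105 \right)} + \left(\left(10958 - -6334\right) + 17700\right)} = \sqrt{- \frac{105}{-17 - 208} + \left(\left(10958 - -6334\right) + 17700\right)} = \sqrt{- \frac{105}{-225} + \left(\left(10958 + 6334\right) + 17700\right)} = \sqrt{\left(-105\right) \left(- \frac{1}{225}\right) + \left(17292 + 17700\right)} = \sqrt{\frac{7}{15} + 34992} = \sqrt{\frac{524887}{15}} = \frac{\sqrt{7873305}}{15}$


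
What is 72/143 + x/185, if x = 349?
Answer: 63227/26455 ≈ 2.3900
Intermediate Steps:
72/143 + x/185 = 72/143 + 349/185 = 63227/26455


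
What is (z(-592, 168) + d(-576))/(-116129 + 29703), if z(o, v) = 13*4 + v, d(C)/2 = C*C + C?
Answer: -331310/43213 ≈ -7.6669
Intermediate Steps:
d(C) = 2*C + 2*C² (d(C) = 2*(C*C + C) = 2*(C² + C) = 2*(C + C²) = 2*C + 2*C²)
z(o, v) = 52 + v
(z(-592, 168) + d(-576))/(-116129 + 29703) = ((52 + 168) + 2*(-576)*(1 - 576))/(-116129 + 29703) = (220 + 2*(-576)*(-575))/(-86426) = (220 + 662400)*(-1/86426) = 662620*(-1/86426) = -331310/43213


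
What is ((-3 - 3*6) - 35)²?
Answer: 3136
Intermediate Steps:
((-3 - 3*6) - 35)² = ((-3 - 18) - 35)² = (-21 - 35)² = (-56)² = 3136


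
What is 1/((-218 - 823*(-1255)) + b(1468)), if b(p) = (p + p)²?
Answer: 1/9652743 ≈ 1.0360e-7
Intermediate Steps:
b(p) = 4*p² (b(p) = (2*p)² = 4*p²)
1/((-218 - 823*(-1255)) + b(1468)) = 1/((-218 - 823*(-1255)) + 4*1468²) = 1/((-218 + 1032865) + 4*2155024) = 1/(1032647 + 8620096) = 1/9652743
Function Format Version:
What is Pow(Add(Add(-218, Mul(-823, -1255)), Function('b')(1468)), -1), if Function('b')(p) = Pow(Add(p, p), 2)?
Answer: Rational(1, 9652743) ≈ 1.0360e-7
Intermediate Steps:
Function('b')(p) = Mul(4, Pow(p, 2)) (Function('b')(p) = Pow(Mul(2, p), 2) = Mul(4, Pow(p, 2)))
Pow(Add(Add(-218, Mul(-823, -1255)), Function('b')(1468)), -1) = Pow(Add(Add(-218, Mul(-823, -1255)), Mul(4, Pow(1468, 2))), -1) = Pow(Add(Add(-218, 1032865), Mul(4, 2155024)), -1) = Pow(Add(1032647, 8620096), -1) = Pow(9652743, -1) = Rational(1, 9652743)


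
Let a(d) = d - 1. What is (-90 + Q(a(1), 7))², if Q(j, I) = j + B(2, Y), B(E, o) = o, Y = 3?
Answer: 7569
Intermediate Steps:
a(d) = -1 + d
Q(j, I) = 3 + j (Q(j, I) = j + 3 = 3 + j)
(-90 + Q(a(1), 7))² = (-90 + (3 + (-1 + 1)))² = (-90 + (3 + 0))² = (-90 + 3)² = (-87)² = 7569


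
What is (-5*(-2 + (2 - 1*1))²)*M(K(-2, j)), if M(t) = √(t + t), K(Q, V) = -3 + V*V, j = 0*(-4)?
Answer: -5*I*√6 ≈ -12.247*I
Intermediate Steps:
j = 0
K(Q, V) = -3 + V²
M(t) = √2*√t (M(t) = √(2*t) = √2*√t)
(-5*(-2 + (2 - 1*1))²)*M(K(-2, j)) = (-5*(-2 + (2 - 1*1))²)*(√2*√(-3 + 0²)) = (-5*(-2 + (2 - 1))²)*(√2*√(-3 + 0)) = (-5*(-2 + 1)²)*(√2*√(-3)) = (-5*(-1)²)*(√2*(I*√3)) = (-5*1)*(I*√6) = -5*I*√6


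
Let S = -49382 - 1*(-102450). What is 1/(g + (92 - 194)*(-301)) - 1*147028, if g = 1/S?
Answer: -239551799510568/1629293737 ≈ -1.4703e+5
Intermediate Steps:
S = 53068 (S = -49382 + 102450 = 53068)
g = 1/53068 ≈ 1.8844e-5
1/(g + (92 - 194)*(-301)) - 1*147028 = 1/(1/53068 + (92 - 194)*(-301)) - 1*147028 = 1/(1/53068 - 102*(-301)) - 147028 = 1/(1/53068 + 30702) - 147028 = 1/(1629293737/53068) - 147028 = 53068/1629293737 - 147028 = -239551799510568/1629293737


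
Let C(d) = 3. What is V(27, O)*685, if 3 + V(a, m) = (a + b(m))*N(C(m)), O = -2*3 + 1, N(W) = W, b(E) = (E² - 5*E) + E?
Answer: 145905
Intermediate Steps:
b(E) = E² - 4*E
O = -5 (O = -6 + 1 = -5)
V(a, m) = -3 + 3*a + 3*m*(-4 + m) (V(a, m) = -3 + (a + m*(-4 + m))*3 = -3 + (3*a + 3*m*(-4 + m)) = -3 + 3*a + 3*m*(-4 + m))
V(27, O)*685 = (-3 + 3*27 + 3*(-5)*(-4 - 5))*685 = (-3 + 81 + 3*(-5)*(-9))*685 = (-3 + 81 + 135)*685 = 213*685 = 145905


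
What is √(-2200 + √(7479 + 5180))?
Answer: √(-2200 + √12659) ≈ 45.689*I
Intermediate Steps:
√(-2200 + √(7479 + 5180)) = √(-2200 + √12659)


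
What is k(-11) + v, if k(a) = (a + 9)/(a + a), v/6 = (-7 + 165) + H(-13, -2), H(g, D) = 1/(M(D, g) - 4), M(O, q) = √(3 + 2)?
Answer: 10405/11 - 6*√5/11 ≈ 944.69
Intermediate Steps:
M(O, q) = √5
H(g, D) = 1/(-4 + √5) (H(g, D) = 1/(√5 - 4) = 1/(-4 + √5))
v = 10404/11 - 6*√5/11 (v = 6*((-7 + 165) + (-4/11 - √5/11)) = 6*(158 + (-4/11 - √5/11)) = 6*(1734/11 - √5/11) = 10404/11 - 6*√5/11 ≈ 944.60)
k(a) = (9 + a)/(2*a) (k(a) = (9 + a)/((2*a)) = (9 + a)*(1/(2*a)) = (9 + a)/(2*a))
k(-11) + v = (½)*(9 - 11)/(-11) + (10404/11 - 6*√5/11) = (½)*(-1/11)*(-2) + (10404/11 - 6*√5/11) = 1/11 + (10404/11 - 6*√5/11) = 10405/11 - 6*√5/11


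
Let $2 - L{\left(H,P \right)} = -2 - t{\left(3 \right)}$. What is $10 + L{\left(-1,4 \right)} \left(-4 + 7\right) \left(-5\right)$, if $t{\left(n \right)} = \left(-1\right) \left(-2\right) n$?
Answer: $-140$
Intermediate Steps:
$t{\left(n \right)} = 2 n$
$L{\left(H,P \right)} = 10$ ($L{\left(H,P \right)} = 2 - \left(-2 - 2 \cdot 3\right) = 2 - \left(-2 - 6\right) = 2 - -8 = 2 + 8 = 10$)
$10 + L{\left(-1,4 \right)} \left(-4 + 7\right) \left(-5\right) = 10 + 10 \left(-4 + 7\right) \left(-5\right) = 10 + 10 \cdot 3 \left(-5\right) = 10 + 10 \left(-15\right) = 10 - 150 = -140$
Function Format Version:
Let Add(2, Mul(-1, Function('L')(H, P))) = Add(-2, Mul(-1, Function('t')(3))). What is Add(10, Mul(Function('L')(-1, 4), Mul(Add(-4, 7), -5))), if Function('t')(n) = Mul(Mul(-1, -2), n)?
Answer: -140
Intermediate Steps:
Function('t')(n) = Mul(2, n)
Function('L')(H, P) = 10 (Function('L')(H, P) = Add(2, Mul(-1, Add(-2, Mul(-1, Mul(2, 3))))) = Add(2, Mul(-1, Add(-2, Mul(-1, 6)))) = Add(2, Mul(-1, Add(-2, -6))) = Add(2, Mul(-1, -8)) = Add(2, 8) = 10)
Add(10, Mul(Function('L')(-1, 4), Mul(Add(-4, 7), -5))) = Add(10, Mul(10, Mul(Add(-4, 7), -5))) = Add(10, Mul(10, Mul(3, -5))) = Add(10, Mul(10, -15)) = Add(10, -150) = -140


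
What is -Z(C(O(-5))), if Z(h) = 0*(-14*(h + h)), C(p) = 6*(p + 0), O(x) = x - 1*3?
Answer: 0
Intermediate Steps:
O(x) = -3 + x (O(x) = x - 3 = -3 + x)
C(p) = 6*p
Z(h) = 0 (Z(h) = 0*(-28*h) = 0)
-Z(C(O(-5))) = -1*0 = 0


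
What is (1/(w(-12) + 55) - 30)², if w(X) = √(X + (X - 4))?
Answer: (-2694001*I + 197880*√7)/(-2997*I + 220*√7) ≈ 898.92 + 0.10393*I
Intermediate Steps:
w(X) = √(-4 + 2*X) (w(X) = √(X + (-4 + X)) = √(-4 + 2*X))
(1/(w(-12) + 55) - 30)² = (1/(√(-4 + 2*(-12)) + 55) - 30)² = (1/(√(-4 - 24) + 55) - 30)² = (1/(√(-28) + 55) - 30)² = (1/(2*I*√7 + 55) - 30)² = (1/(55 + 2*I*√7) - 30)² = (-30 + 1/(55 + 2*I*√7))²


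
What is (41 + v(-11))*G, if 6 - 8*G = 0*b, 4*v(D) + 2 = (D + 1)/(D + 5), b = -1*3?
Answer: 491/16 ≈ 30.688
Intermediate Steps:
b = -3
v(D) = -½ + (1 + D)/(4*(5 + D)) (v(D) = -½ + ((D + 1)/(D + 5))/4 = -½ + ((1 + D)/(5 + D))/4 = -½ + (1 + D)/(4*(5 + D)))
G = ¾ (G = ¾ - 0*(-3) = ¾ - ⅛*0 = ¾ + 0 = ¾ ≈ 0.75000)
(41 + v(-11))*G = (41 + (-9 - 1*(-11))/(4*(5 - 11)))*(¾) = (41 + (¼)*(-9 + 11)/(-6))*(¾) = (41 + (¼)*(-⅙)*2)*(¾) = (41 - 1/12)*(¾) = (491/12)*(¾) = 491/16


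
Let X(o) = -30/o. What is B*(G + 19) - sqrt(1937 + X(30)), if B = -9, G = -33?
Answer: 82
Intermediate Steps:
B*(G + 19) - sqrt(1937 + X(30)) = -9*(-33 + 19) - sqrt(1937 - 30/30) = -9*(-14) - sqrt(1937 - 30*1/30) = 126 - sqrt(1937 - 1) = 126 - sqrt(1936) = 126 - 1*44 = 126 - 44 = 82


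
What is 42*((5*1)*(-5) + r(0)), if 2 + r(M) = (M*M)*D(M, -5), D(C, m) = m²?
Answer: -1134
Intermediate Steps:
r(M) = -2 + 25*M² (r(M) = -2 + (M*M)*(-5)² = -2 + M²*25 = -2 + 25*M²)
42*((5*1)*(-5) + r(0)) = 42*((5*1)*(-5) + (-2 + 25*0²)) = 42*(5*(-5) + (-2 + 25*0)) = 42*(-25 + (-2 + 0)) = 42*(-25 - 2) = 42*(-27) = -1134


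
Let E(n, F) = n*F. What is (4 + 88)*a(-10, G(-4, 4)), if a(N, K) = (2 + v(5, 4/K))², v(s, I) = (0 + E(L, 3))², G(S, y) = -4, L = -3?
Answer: 633788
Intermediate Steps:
E(n, F) = F*n
v(s, I) = 81 (v(s, I) = (0 + 3*(-3))² = (0 - 9)² = (-9)² = 81)
a(N, K) = 6889 (a(N, K) = (2 + 81)² = 83² = 6889)
(4 + 88)*a(-10, G(-4, 4)) = (4 + 88)*6889 = 92*6889 = 633788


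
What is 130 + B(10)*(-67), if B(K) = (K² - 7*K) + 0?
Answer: -1880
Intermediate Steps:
B(K) = K² - 7*K
130 + B(10)*(-67) = 130 + (10*(-7 + 10))*(-67) = 130 + (10*3)*(-67) = 130 + 30*(-67) = 130 - 2010 = -1880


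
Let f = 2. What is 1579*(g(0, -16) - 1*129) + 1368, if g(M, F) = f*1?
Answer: -199165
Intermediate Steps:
g(M, F) = 2 (g(M, F) = 2*1 = 2)
1579*(g(0, -16) - 1*129) + 1368 = 1579*(2 - 1*129) + 1368 = 1579*(2 - 129) + 1368 = 1579*(-127) + 1368 = -200533 + 1368 = -199165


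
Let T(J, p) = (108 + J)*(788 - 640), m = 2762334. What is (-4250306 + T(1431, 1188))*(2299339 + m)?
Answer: -20360751739382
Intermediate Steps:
T(J, p) = 15984 + 148*J (T(J, p) = (108 + J)*148 = 15984 + 148*J)
(-4250306 + T(1431, 1188))*(2299339 + m) = (-4250306 + (15984 + 148*1431))*(2299339 + 2762334) = (-4250306 + (15984 + 211788))*5061673 = (-4250306 + 227772)*5061673 = -4022534*5061673 = -20360751739382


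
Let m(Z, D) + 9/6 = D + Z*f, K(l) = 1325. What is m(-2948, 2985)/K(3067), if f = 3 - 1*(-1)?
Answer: -17617/2650 ≈ -6.6479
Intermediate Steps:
f = 4 (f = 3 + 1 = 4)
m(Z, D) = -3/2 + D + 4*Z (m(Z, D) = -3/2 + (D + Z*4) = -3/2 + (D + 4*Z) = -3/2 + D + 4*Z)
m(-2948, 2985)/K(3067) = (-3/2 + 2985 + 4*(-2948))/1325 = (-3/2 + 2985 - 11792)*(1/1325) = -17617/2*1/1325 = -17617/2650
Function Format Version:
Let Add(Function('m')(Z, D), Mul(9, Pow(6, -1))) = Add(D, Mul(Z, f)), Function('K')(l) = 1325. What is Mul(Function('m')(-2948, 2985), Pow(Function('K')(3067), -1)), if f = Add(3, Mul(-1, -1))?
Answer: Rational(-17617, 2650) ≈ -6.6479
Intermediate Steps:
f = 4 (f = Add(3, 1) = 4)
Function('m')(Z, D) = Add(Rational(-3, 2), D, Mul(4, Z)) (Function('m')(Z, D) = Add(Rational(-3, 2), Add(D, Mul(Z, 4))) = Add(Rational(-3, 2), Add(D, Mul(4, Z))) = Add(Rational(-3, 2), D, Mul(4, Z)))
Mul(Function('m')(-2948, 2985), Pow(Function('K')(3067), -1)) = Mul(Add(Rational(-3, 2), 2985, Mul(4, -2948)), Pow(1325, -1)) = Mul(Add(Rational(-3, 2), 2985, -11792), Rational(1, 1325)) = Mul(Rational(-17617, 2), Rational(1, 1325)) = Rational(-17617, 2650)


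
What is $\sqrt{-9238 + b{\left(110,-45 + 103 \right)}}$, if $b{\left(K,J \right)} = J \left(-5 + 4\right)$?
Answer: $4 i \sqrt{581} \approx 96.416 i$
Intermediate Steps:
$b{\left(K,J \right)} = - J$ ($b{\left(K,J \right)} = J \left(-1\right) = - J$)
$\sqrt{-9238 + b{\left(110,-45 + 103 \right)}} = \sqrt{-9238 - \left(-45 + 103\right)} = \sqrt{-9238 - 58} = \sqrt{-9296} = 4 i \sqrt{581}$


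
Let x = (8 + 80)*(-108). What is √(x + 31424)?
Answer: 4*√1370 ≈ 148.05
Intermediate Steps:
x = -9504 (x = 88*(-108) = -9504)
√(x + 31424) = √(-9504 + 31424) = √21920 = 4*√1370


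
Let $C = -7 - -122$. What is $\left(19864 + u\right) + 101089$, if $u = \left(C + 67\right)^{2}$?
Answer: $154077$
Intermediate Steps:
$C = 115$ ($C = -7 + 122 = 115$)
$u = 33124$ ($u = \left(115 + 67\right)^{2} = 182^{2} = 33124$)
$\left(19864 + u\right) + 101089 = \left(19864 + 33124\right) + 101089 = 52988 + 101089 = 154077$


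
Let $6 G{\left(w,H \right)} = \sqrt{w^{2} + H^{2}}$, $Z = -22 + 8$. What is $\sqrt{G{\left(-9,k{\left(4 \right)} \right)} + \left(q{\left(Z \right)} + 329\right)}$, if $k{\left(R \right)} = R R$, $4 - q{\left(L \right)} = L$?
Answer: $\frac{\sqrt{12492 + 6 \sqrt{337}}}{6} \approx 18.71$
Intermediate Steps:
$Z = -14$
$q{\left(L \right)} = 4 - L$
$k{\left(R \right)} = R^{2}$
$G{\left(w,H \right)} = \frac{\sqrt{H^{2} + w^{2}}}{6}$ ($G{\left(w,H \right)} = \frac{\sqrt{w^{2} + H^{2}}}{6} = \frac{\sqrt{H^{2} + w^{2}}}{6}$)
$\sqrt{G{\left(-9,k{\left(4 \right)} \right)} + \left(q{\left(Z \right)} + 329\right)} = \sqrt{\frac{\sqrt{\left(4^{2}\right)^{2} + \left(-9\right)^{2}}}{6} + \left(\left(4 - -14\right) + 329\right)} = \sqrt{\frac{\sqrt{16^{2} + 81}}{6} + \left(\left(4 + 14\right) + 329\right)} = \sqrt{\frac{\sqrt{256 + 81}}{6} + \left(18 + 329\right)} = \sqrt{\frac{\sqrt{337}}{6} + 347} = \sqrt{347 + \frac{\sqrt{337}}{6}}$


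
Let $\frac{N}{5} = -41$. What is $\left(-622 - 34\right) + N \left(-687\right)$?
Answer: $140179$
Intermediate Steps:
$N = -205$ ($N = 5 \left(-41\right) = -205$)
$\left(-622 - 34\right) + N \left(-687\right) = \left(-622 - 34\right) - -140835 = \left(-622 - 34\right) + 140835 = -656 + 140835 = 140179$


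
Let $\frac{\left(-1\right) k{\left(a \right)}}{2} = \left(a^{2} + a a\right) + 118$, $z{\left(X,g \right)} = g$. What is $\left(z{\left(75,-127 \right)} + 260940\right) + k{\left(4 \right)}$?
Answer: $260513$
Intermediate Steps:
$k{\left(a \right)} = -236 - 4 a^{2}$ ($k{\left(a \right)} = - 2 \left(\left(a^{2} + a a\right) + 118\right) = - 2 \left(\left(a^{2} + a^{2}\right) + 118\right) = - 2 \left(2 a^{2} + 118\right) = - 2 \left(118 + 2 a^{2}\right) = -236 - 4 a^{2}$)
$\left(z{\left(75,-127 \right)} + 260940\right) + k{\left(4 \right)} = \left(-127 + 260940\right) - \left(236 + 4 \cdot 4^{2}\right) = 260813 - 300 = 260513$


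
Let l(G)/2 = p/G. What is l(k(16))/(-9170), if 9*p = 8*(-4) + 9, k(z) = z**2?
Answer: 23/10563840 ≈ 2.1772e-6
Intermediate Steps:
p = -23/9 (p = (8*(-4) + 9)/9 = (-32 + 9)/9 = (1/9)*(-23) = -23/9 ≈ -2.5556)
l(G) = -46/(9*G) (l(G) = 2*(-23/(9*G)) = -46/(9*G))
l(k(16))/(-9170) = -46/(9*(16**2))/(-9170) = -46/9/256*(-1/9170) = -46/9*1/256*(-1/9170) = -23/1152*(-1/9170) = 23/10563840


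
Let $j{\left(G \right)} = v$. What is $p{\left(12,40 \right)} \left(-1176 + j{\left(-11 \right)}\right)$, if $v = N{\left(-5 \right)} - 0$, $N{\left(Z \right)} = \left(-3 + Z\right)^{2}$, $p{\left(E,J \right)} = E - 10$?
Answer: $-2224$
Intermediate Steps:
$p{\left(E,J \right)} = -10 + E$
$v = 64$ ($v = \left(-3 - 5\right)^{2} - 0 = \left(-8\right)^{2} + 0 = 64 + 0 = 64$)
$j{\left(G \right)} = 64$
$p{\left(12,40 \right)} \left(-1176 + j{\left(-11 \right)}\right) = \left(-10 + 12\right) \left(-1176 + 64\right) = 2 \left(-1112\right) = -2224$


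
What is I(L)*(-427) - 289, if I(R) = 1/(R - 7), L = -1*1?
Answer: -1885/8 ≈ -235.63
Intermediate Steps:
L = -1
I(R) = 1/(-7 + R)
I(L)*(-427) - 289 = -427/(-7 - 1) - 289 = -427/(-8) - 289 = -1/8*(-427) - 289 = 427/8 - 289 = -1885/8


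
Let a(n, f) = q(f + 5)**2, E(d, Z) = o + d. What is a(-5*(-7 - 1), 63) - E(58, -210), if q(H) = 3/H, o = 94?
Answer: -702839/4624 ≈ -152.00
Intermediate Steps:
E(d, Z) = 94 + d
a(n, f) = 9/(5 + f)**2 (a(n, f) = (3/(f + 5))**2 = (3/(5 + f))**2 = 9/(5 + f)**2)
a(-5*(-7 - 1), 63) - E(58, -210) = 9/(5 + 63)**2 - (94 + 58) = 9/68**2 - 1*152 = 9*(1/4624) - 152 = 9/4624 - 152 = -702839/4624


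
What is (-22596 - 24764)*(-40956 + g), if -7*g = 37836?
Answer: 15369646080/7 ≈ 2.1957e+9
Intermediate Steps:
g = -37836/7 (g = -⅐*37836 = -37836/7 ≈ -5405.1)
(-22596 - 24764)*(-40956 + g) = (-22596 - 24764)*(-40956 - 37836/7) = -47360*(-324528/7) = 15369646080/7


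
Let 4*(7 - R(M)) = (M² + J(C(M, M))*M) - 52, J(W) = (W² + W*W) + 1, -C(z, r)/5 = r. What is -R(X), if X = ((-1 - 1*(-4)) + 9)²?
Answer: 37330000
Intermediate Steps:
X = 144 (X = ((-1 + 4) + 9)² = (3 + 9)² = 12² = 144)
C(z, r) = -5*r
J(W) = 1 + 2*W² (J(W) = (W² + W²) + 1 = 2*W² + 1 = 1 + 2*W²)
R(M) = 20 - M²/4 - M*(1 + 50*M²)/4 (R(M) = 7 - ((M² + (1 + 2*(-5*M)²)*M) - 52)/4 = 7 - ((M² + (1 + 2*(25*M²))*M) - 52)/4 = 7 - ((M² + (1 + 50*M²)*M) - 52)/4 = 7 - ((M² + M*(1 + 50*M²)) - 52)/4 = 7 - (-52 + M² + M*(1 + 50*M²))/4 = 7 + (13 - M²/4 - M*(1 + 50*M²)/4) = 20 - M²/4 - M*(1 + 50*M²)/4)
-R(X) = -(20 - 25/2*144³ - ¼*144 - ¼*144²) = -(20 - 25/2*2985984 - 36 - ¼*20736) = -(20 - 37324800 - 36 - 5184) = -1*(-37330000) = 37330000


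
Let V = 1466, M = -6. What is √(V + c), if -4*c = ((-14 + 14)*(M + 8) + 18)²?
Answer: √1385 ≈ 37.216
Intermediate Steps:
c = -81 (c = -((-14 + 14)*(-6 + 8) + 18)²/4 = -(0*2 + 18)²/4 = -(0 + 18)²/4 = -¼*18² = -¼*324 = -81)
√(V + c) = √(1466 - 81) = √1385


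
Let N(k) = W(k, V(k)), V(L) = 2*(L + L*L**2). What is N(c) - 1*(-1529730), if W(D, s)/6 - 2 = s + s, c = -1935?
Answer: -173880325698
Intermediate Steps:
V(L) = 2*L + 2*L**3 (V(L) = 2*(L + L**3) = 2*L + 2*L**3)
W(D, s) = 12 + 12*s (W(D, s) = 12 + 6*(s + s) = 12 + 6*(2*s) = 12 + 12*s)
N(k) = 12 + 24*k*(1 + k**2) (N(k) = 12 + 12*(2*k*(1 + k**2)) = 12 + 24*k*(1 + k**2))
N(c) - 1*(-1529730) = (12 + 24*(-1935) + 24*(-1935)**3) - 1*(-1529730) = (12 - 46440 + 24*(-7245075375)) + 1529730 = (12 - 46440 - 173881809000) + 1529730 = -173881855428 + 1529730 = -173880325698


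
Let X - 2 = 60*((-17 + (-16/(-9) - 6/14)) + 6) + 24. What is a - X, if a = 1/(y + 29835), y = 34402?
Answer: 746048539/1348977 ≈ 553.05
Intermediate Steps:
X = -11614/21 (X = 2 + (60*((-17 + (-16/(-9) - 6/14)) + 6) + 24) = 2 + (60*((-17 + (-16*(-1/9) - 6*1/14)) + 6) + 24) = 2 + (60*((-17 + (16/9 - 3/7)) + 6) + 24) = 2 + (60*((-17 + 85/63) + 6) + 24) = 2 + (60*(-986/63 + 6) + 24) = 2 + (60*(-608/63) + 24) = 2 + (-12160/21 + 24) = 2 - 11656/21 = -11614/21 ≈ -553.05)
a = 1/64237 (a = 1/(34402 + 29835) = 1/64237 ≈ 1.5567e-5)
a - X = 1/64237 - 1*(-11614/21) = 1/64237 + 11614/21 = 746048539/1348977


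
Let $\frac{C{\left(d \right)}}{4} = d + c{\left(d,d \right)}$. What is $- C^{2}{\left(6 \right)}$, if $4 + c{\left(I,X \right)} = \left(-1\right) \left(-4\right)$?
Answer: $-576$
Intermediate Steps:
$c{\left(I,X \right)} = 0$ ($c{\left(I,X \right)} = -4 - -4 = -4 + 4 = 0$)
$C{\left(d \right)} = 4 d$ ($C{\left(d \right)} = 4 \left(d + 0\right) = 4 d$)
$- C^{2}{\left(6 \right)} = - \left(4 \cdot 6\right)^{2} = - 24^{2} = \left(-1\right) 576 = -576$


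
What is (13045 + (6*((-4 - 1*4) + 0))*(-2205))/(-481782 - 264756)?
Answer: -9145/57426 ≈ -0.15925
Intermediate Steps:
(13045 + (6*((-4 - 1*4) + 0))*(-2205))/(-481782 - 264756) = (13045 + (6*((-4 - 4) + 0))*(-2205))/(-746538) = (13045 + (6*(-8 + 0))*(-2205))*(-1/746538) = (13045 + (6*(-8))*(-2205))*(-1/746538) = (13045 - 48*(-2205))*(-1/746538) = (13045 + 105840)*(-1/746538) = 118885*(-1/746538) = -9145/57426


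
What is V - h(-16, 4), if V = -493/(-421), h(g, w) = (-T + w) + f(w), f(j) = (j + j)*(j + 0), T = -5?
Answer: -16768/421 ≈ -39.829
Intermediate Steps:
f(j) = 2*j**2 (f(j) = (2*j)*j = 2*j**2)
h(g, w) = 5 + w + 2*w**2 (h(g, w) = (-1*(-5) + w) + 2*w**2 = (5 + w) + 2*w**2 = 5 + w + 2*w**2)
V = 493/421 (V = -493*(-1/421) = 493/421 ≈ 1.1710)
V - h(-16, 4) = 493/421 - (5 + 4 + 2*4**2) = 493/421 - (5 + 4 + 2*16) = 493/421 - (5 + 4 + 32) = 493/421 - 1*41 = 493/421 - 41 = -16768/421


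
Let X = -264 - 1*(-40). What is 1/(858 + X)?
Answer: 1/634 ≈ 0.0015773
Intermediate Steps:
X = -224 (X = -264 + 40 = -224)
1/(858 + X) = 1/(858 - 224) = 1/634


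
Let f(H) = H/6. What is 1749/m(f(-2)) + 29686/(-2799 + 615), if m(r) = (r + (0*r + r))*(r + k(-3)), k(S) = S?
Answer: 2111539/2730 ≈ 773.46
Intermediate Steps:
f(H) = H/6 (f(H) = H*(1/6) = H/6)
m(r) = 2*r*(-3 + r) (m(r) = (r + (0*r + r))*(r - 3) = (r + (0 + r))*(-3 + r) = (r + r)*(-3 + r) = (2*r)*(-3 + r) = 2*r*(-3 + r))
1749/m(f(-2)) + 29686/(-2799 + 615) = 1749/((2*((1/6)*(-2))*(-3 + (1/6)*(-2)))) + 29686/(-2799 + 615) = 1749/((2*(-1/3)*(-3 - 1/3))) + 29686/(-2184) = 1749/((2*(-1/3)*(-10/3))) + 29686*(-1/2184) = 1749/(20/9) - 14843/1092 = 1749*(9/20) - 14843/1092 = 15741/20 - 14843/1092 = 2111539/2730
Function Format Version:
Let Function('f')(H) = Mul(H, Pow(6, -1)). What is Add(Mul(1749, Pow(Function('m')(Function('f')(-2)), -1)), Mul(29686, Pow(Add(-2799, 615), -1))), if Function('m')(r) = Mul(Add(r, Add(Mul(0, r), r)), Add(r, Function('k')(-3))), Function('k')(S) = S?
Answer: Rational(2111539, 2730) ≈ 773.46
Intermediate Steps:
Function('f')(H) = Mul(Rational(1, 6), H) (Function('f')(H) = Mul(H, Rational(1, 6)) = Mul(Rational(1, 6), H))
Function('m')(r) = Mul(2, r, Add(-3, r)) (Function('m')(r) = Mul(Add(r, Add(Mul(0, r), r)), Add(r, -3)) = Mul(Add(r, Add(0, r)), Add(-3, r)) = Mul(Add(r, r), Add(-3, r)) = Mul(Mul(2, r), Add(-3, r)) = Mul(2, r, Add(-3, r)))
Add(Mul(1749, Pow(Function('m')(Function('f')(-2)), -1)), Mul(29686, Pow(Add(-2799, 615), -1))) = Add(Mul(1749, Pow(Mul(2, Mul(Rational(1, 6), -2), Add(-3, Mul(Rational(1, 6), -2))), -1)), Mul(29686, Pow(Add(-2799, 615), -1))) = Add(Mul(1749, Pow(Mul(2, Rational(-1, 3), Add(-3, Rational(-1, 3))), -1)), Mul(29686, Pow(-2184, -1))) = Add(Mul(1749, Pow(Mul(2, Rational(-1, 3), Rational(-10, 3)), -1)), Mul(29686, Rational(-1, 2184))) = Add(Mul(1749, Pow(Rational(20, 9), -1)), Rational(-14843, 1092)) = Add(Mul(1749, Rational(9, 20)), Rational(-14843, 1092)) = Add(Rational(15741, 20), Rational(-14843, 1092)) = Rational(2111539, 2730)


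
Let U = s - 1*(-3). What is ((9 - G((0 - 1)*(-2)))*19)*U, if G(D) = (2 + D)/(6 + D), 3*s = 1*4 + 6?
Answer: 6137/6 ≈ 1022.8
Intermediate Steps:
s = 10/3 (s = (1*4 + 6)/3 = (4 + 6)/3 = (⅓)*10 = 10/3 ≈ 3.3333)
U = 19/3 (U = 10/3 - 1*(-3) = 10/3 + 3 = 19/3 ≈ 6.3333)
G(D) = (2 + D)/(6 + D)
((9 - G((0 - 1)*(-2)))*19)*U = ((9 - (2 + (0 - 1)*(-2))/(6 + (0 - 1)*(-2)))*19)*(19/3) = ((9 - (2 - 1*(-2))/(6 - 1*(-2)))*19)*(19/3) = ((9 - (2 + 2)/(6 + 2))*19)*(19/3) = ((9 - 4/8)*19)*(19/3) = ((9 - 1*½)*19)*(19/3) = ((9 - ½)*19)*(19/3) = ((17/2)*19)*(19/3) = (323/2)*(19/3) = 6137/6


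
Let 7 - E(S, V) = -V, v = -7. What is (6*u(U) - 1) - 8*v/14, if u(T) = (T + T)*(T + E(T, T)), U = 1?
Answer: 111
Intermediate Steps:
E(S, V) = 7 + V (E(S, V) = 7 - (-1)*V = 7 + V)
u(T) = 2*T*(7 + 2*T) (u(T) = (T + T)*(T + (7 + T)) = (2*T)*(7 + 2*T) = 2*T*(7 + 2*T))
(6*u(U) - 1) - 8*v/14 = (6*(2*1*(7 + 2*1)) - 1) - (-56)/14 = (6*(2*1*(7 + 2)) - 1) - (-56)/14 = (6*(2*1*9) - 1) - 8*(-1/2) = (6*18 - 1) + 4 = (108 - 1) + 4 = 107 + 4 = 111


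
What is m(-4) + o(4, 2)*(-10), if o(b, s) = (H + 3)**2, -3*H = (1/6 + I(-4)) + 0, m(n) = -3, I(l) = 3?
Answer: -6611/162 ≈ -40.809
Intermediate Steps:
H = -19/18 (H = -((1/6 + 3) + 0)/3 = -(19/6 + 0)/3 = -1/3*19/6 = -19/18 ≈ -1.0556)
o(b, s) = 1225/324 (o(b, s) = (-19/18 + 3)**2 = (35/18)**2 = 1225/324)
m(-4) + o(4, 2)*(-10) = -3 + (1225/324)*(-10) = -3 - 6125/162 = -6611/162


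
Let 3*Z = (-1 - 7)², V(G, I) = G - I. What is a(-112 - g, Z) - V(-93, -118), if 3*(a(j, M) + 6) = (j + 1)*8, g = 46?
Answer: -1349/3 ≈ -449.67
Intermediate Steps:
Z = 64/3 (Z = (-1 - 7)²/3 = (⅓)*(-8)² = (⅓)*64 = 64/3 ≈ 21.333)
a(j, M) = -10/3 + 8*j/3 (a(j, M) = -6 + ((j + 1)*8)/3 = -6 + ((1 + j)*8)/3 = -6 + (8 + 8*j)/3 = -6 + (8/3 + 8*j/3) = -10/3 + 8*j/3)
a(-112 - g, Z) - V(-93, -118) = (-10/3 + 8*(-112 - 1*46)/3) - (-93 - 1*(-118)) = (-10/3 + 8*(-112 - 46)/3) - (-93 + 118) = (-10/3 + (8/3)*(-158)) - 1*25 = (-10/3 - 1264/3) - 25 = -1274/3 - 25 = -1349/3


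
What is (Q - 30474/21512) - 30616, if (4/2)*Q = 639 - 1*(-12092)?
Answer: -260853615/10756 ≈ -24252.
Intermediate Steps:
Q = 12731/2 (Q = (639 - 1*(-12092))/2 = (639 + 12092)/2 = (½)*12731 = 12731/2 ≈ 6365.5)
(Q - 30474/21512) - 30616 = (12731/2 - 30474/21512) - 30616 = (12731/2 - 30474*1/21512) - 30616 = (12731/2 - 15237/10756) - 30616 = 68452081/10756 - 30616 = -260853615/10756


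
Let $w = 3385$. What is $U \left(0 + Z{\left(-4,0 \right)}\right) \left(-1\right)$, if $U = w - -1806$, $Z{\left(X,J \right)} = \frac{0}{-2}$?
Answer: $0$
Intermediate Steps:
$Z{\left(X,J \right)} = 0$ ($Z{\left(X,J \right)} = 0 \left(- \frac{1}{2}\right) = 0$)
$U = 5191$ ($U = 3385 - -1806 = 3385 + 1806 = 5191$)
$U \left(0 + Z{\left(-4,0 \right)}\right) \left(-1\right) = 5191 \left(0 + 0\right) \left(-1\right) = 5191 \cdot 0 \left(-1\right) = 5191 \cdot 0 = 0$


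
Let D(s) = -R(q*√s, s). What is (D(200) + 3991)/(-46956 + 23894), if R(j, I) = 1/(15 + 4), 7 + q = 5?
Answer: -37914/219089 ≈ -0.17305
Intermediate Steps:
q = -2 (q = -7 + 5 = -2)
R(j, I) = 1/19
D(s) = -1/19 (D(s) = -1*1/19 = -1/19)
(D(200) + 3991)/(-46956 + 23894) = (-1/19 + 3991)/(-46956 + 23894) = (75828/19)/(-23062) = (75828/19)*(-1/23062) = -37914/219089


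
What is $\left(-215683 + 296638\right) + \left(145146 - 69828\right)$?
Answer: $156273$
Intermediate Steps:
$\left(-215683 + 296638\right) + \left(145146 - 69828\right) = 80955 + \left(145146 - 69828\right) = 80955 + 75318 = 156273$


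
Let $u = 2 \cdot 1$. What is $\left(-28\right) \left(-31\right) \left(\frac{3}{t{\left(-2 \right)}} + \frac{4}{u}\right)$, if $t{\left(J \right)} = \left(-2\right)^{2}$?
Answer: $2387$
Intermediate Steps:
$u = 2$
$t{\left(J \right)} = 4$
$\left(-28\right) \left(-31\right) \left(\frac{3}{t{\left(-2 \right)}} + \frac{4}{u}\right) = \left(-28\right) \left(-31\right) \left(\frac{3}{4} + \frac{4}{2}\right) = 868 \left(3 \cdot \frac{1}{4} + 4 \cdot \frac{1}{2}\right) = 868 \left(\frac{3}{4} + 2\right) = 868 \cdot \frac{11}{4} = 2387$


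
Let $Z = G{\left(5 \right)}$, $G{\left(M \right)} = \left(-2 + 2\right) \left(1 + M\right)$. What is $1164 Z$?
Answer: $0$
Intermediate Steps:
$G{\left(M \right)} = 0$ ($G{\left(M \right)} = 0 \left(1 + M\right) = 0$)
$Z = 0$
$1164 Z = 1164 \cdot 0 = 0$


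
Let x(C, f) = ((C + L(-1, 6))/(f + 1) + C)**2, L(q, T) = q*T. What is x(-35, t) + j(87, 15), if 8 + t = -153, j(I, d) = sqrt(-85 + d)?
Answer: 30902481/25600 + I*sqrt(70) ≈ 1207.1 + 8.3666*I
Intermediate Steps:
t = -161 (t = -8 - 153 = -161)
L(q, T) = T*q
x(C, f) = (C + (-6 + C)/(1 + f))**2 (x(C, f) = ((C + 6*(-1))/(f + 1) + C)**2 = ((C - 6)/(1 + f) + C)**2 = ((-6 + C)/(1 + f) + C)**2 = (C + (-6 + C)/(1 + f))**2)
x(-35, t) + j(87, 15) = (-6 + 2*(-35) - 35*(-161))**2/(1 - 161)**2 + sqrt(-85 + 15) = (-6 - 70 + 5635)**2/(-160)**2 + sqrt(-70) = (1/25600)*5559**2 + I*sqrt(70) = (1/25600)*30902481 + I*sqrt(70) = 30902481/25600 + I*sqrt(70)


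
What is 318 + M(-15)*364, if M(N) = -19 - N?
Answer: -1138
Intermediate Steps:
318 + M(-15)*364 = 318 + (-19 - 1*(-15))*364 = 318 + (-19 + 15)*364 = 318 - 4*364 = 318 - 1456 = -1138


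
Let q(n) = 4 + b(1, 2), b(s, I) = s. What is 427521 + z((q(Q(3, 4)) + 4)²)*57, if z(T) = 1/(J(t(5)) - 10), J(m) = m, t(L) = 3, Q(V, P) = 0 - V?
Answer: 2992590/7 ≈ 4.2751e+5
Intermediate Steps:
Q(V, P) = -V
q(n) = 5 (q(n) = 4 + 1 = 5)
z(T) = -⅐ (z(T) = 1/(3 - 10) = 1/(-7) = -⅐)
427521 + z((q(Q(3, 4)) + 4)²)*57 = 427521 - ⅐*57 = 427521 - 57/7 = 2992590/7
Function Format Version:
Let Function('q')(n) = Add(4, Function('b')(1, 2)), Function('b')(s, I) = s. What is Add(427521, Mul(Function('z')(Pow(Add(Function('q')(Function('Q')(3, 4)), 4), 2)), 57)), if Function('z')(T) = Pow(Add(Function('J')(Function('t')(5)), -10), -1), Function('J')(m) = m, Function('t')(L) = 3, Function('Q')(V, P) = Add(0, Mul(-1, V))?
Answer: Rational(2992590, 7) ≈ 4.2751e+5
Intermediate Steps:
Function('Q')(V, P) = Mul(-1, V)
Function('q')(n) = 5 (Function('q')(n) = Add(4, 1) = 5)
Function('z')(T) = Rational(-1, 7) (Function('z')(T) = Pow(Add(3, -10), -1) = Pow(-7, -1) = Rational(-1, 7))
Add(427521, Mul(Function('z')(Pow(Add(Function('q')(Function('Q')(3, 4)), 4), 2)), 57)) = Add(427521, Mul(Rational(-1, 7), 57)) = Add(427521, Rational(-57, 7)) = Rational(2992590, 7)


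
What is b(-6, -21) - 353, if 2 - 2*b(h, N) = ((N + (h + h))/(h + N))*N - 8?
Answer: -2011/6 ≈ -335.17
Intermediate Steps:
b(h, N) = 5 - N*(N + 2*h)/(2*(N + h)) (b(h, N) = 1 - (((N + (h + h))/(h + N))*N - 8)/2 = 1 - (((N + 2*h)/(N + h))*N - 8)/2 = 1 - (N*(N + 2*h)/(N + h) - 8)/2 = 1 - (-8 + N*(N + 2*h)/(N + h))/2 = 1 + (4 - N*(N + 2*h)/(2*(N + h))) = 5 - N*(N + 2*h)/(2*(N + h)))
b(-6, -21) - 353 = (5*(-21) + 5*(-6) - ½*(-21)² - 1*(-21)*(-6))/(-21 - 6) - 353 = (-105 - 30 - ½*441 - 126)/(-27) - 353 = -(-105 - 30 - 441/2 - 126)/27 - 353 = -1/27*(-963/2) - 353 = 107/6 - 353 = -2011/6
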